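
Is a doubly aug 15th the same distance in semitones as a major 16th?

Yes

A doubly augmented fifteenth = 26 semitones = a major sixteenth; enharmonically equal.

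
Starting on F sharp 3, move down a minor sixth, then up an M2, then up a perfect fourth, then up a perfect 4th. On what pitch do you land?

A minor sixth down from F#3 is A#2.
Up a major second from A#2: B#2 (2 semitones up).
B#2 up a perfect fourth → E#3 (5 semitones).
E#3 up a perfect fourth → A#3 (5 semitones).

A sharp 3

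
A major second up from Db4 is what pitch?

Counting two letter names up from D lands on E.
Moving 2 semitones up from Db4 (the size of a major second) reaches Eb4.

Eb4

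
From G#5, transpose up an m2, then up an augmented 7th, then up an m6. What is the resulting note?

G#5 up a minor second → A5 (1 semitone).
An augmented seventh up from A5 is G##6.
G##6 up a minor sixth → E#7 (8 semitones).

E#7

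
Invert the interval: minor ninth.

M7

First reduce the compound minor ninth to its simple form, a minor second.
The rule of nine gives the new number: 9 − 2 = 7, so a second becomes a seventh.
Quality inverts too: minor becomes major. That makes the inversion a major seventh.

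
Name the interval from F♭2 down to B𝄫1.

Descending from Fb2 to Bbb1 is the same interval as ascending Bbb1 to Fb2.
B to F spans five letter names (B-C-D-E-F): a fifth.
Bbb1 to Fb2 is 7 semitones, matching the perfect fifth exactly, so the quality is perfect.

perfect fifth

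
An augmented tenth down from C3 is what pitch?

Abb1

Three letters down from C (plus an octave) reaches A.
An augmented tenth is 17 semitones; 17 semitones down from C3 gives Abb1.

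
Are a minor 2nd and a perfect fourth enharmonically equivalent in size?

A minor second spans 1 semitone; a perfect fourth spans 5 semitones. They differ by 4.

No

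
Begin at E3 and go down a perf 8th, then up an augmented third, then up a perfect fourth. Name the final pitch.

C##3

Down a perfect octave from E3: E2 (12 semitones down).
Up an augmented third from E2: G##2 (5 semitones up).
A perfect fourth up from G##2 is C##3.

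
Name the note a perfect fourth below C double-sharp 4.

Four letter names down from C: G.
A perfect fourth is 5 semitones; 5 semitones down from C##4 gives G##3.

G double-sharp 3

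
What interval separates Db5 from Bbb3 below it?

major tenth

Descending from Db5 to Bbb3 is the same interval as ascending Bbb3 to Db5.
B to D spans three letter names (B-C-D), plus an octave: a tenth.
The major tenth spans 16 semitones, and Bbb3 to Db5 is exactly 16 semitones — so this is a major tenth.
(Equivalently, a compound major third: a major third plus an octave.)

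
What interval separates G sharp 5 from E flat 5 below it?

A3

Descending from G#5 to Eb5 is the same interval as ascending Eb5 to G#5.
E to G spans three letter names (E-F-G), so the interval is some kind of third.
A major third would be 4 semitones; Eb5 to G#5 is 5, one semitone wider, so the interval is augmented.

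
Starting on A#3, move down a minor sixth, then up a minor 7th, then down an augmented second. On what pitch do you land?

A3

A#3 down a minor sixth → C##3 (8 semitones).
A minor seventh up from C##3 is B#3.
Down an augmented second from B#3: A3 (3 semitones down).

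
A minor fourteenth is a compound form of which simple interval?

minor seventh

Each octave removed subtracts seven from the number: 14 − 7 = 7.
Quality carries through unchanged, so the simple form is a minor seventh.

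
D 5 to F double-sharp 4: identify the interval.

diminished 6th

Descending from D5 to F##4 is the same interval as ascending F##4 to D5.
F to D spans six letter names (F-G-A-B-C-D): a sixth.
The major sixth is 9 semitones; here we have 7, two semitones narrower: diminished.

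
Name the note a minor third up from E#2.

The third takes the letter from E up to G.
A minor third is 3 semitones; 3 semitones up from E#2 gives G#2.

G#2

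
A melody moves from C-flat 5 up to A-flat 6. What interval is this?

C to A spans six letter names (C-D-E-F-G-A), plus an octave, so the interval is some kind of thirteenth.
Counting semitones, Cb5→Ab6 is 21, which is the major thirteenth.
(Equivalently, a compound major sixth: a major sixth plus an octave.)

major 13th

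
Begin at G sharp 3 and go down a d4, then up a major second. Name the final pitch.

G#3 down a diminished fourth → D##3 (4 semitones).
Up a major second from D##3: E##3 (2 semitones up).

E double-sharp 3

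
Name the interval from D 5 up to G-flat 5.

D to G spans four letter names (D-E-F-G): a fourth.
The perfect fourth is 5 semitones; here we have 4, one semitone narrower: diminished.

diminished 4th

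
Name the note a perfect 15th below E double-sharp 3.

The letter stays E (same as the start), shifted two octaves down.
A perfect fifteenth spans 24 semitones, so from E##3 the target pitch is E##1.

E double-sharp 1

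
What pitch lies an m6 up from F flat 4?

D double-flat 5

Six letter names up from F: D.
A minor sixth is 8 semitones; 8 semitones up from Fb4 gives Dbb5.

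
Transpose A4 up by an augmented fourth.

The fourth takes the letter from A up to D.
An augmented fourth is 6 semitones; 6 semitones up from A4 gives D#5.

D#5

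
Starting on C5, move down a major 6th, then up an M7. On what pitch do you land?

D5

A major sixth down from C5 is Eb4.
Up a major seventh from Eb4: D5 (11 semitones up).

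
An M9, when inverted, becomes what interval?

minor seventh

First reduce the compound major ninth to its simple form, a major second.
Inverted interval numbers add to nine, so a second pairs with a seventh (2 + 7 = 9).
And major becomes minor under inversion, so we get a minor seventh.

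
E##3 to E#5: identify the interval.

E to E is the same letter name, plus 2 octaves, so the interval is some kind of fifteenth.
E##3 to E#5 spans 23 semitones — one semitone narrower than the perfect fifteenth (24) — giving a diminished fifteenth.
(Equivalently, a compound diminished octave: a diminished octave plus an octave.)

diminished 15th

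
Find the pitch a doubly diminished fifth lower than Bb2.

E#2

Five letter names down from B: E.
A doubly diminished fifth is 5 semitones; 5 semitones down from Bb2 gives E#2.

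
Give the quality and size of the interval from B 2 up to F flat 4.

B to F spans five letter names (B-C-D-E-F), plus an octave: a twelfth.
B2 to Fb4 spans 17 semitones — two semitones narrower than the perfect twelfth (19) — giving a doubly diminished twelfth.
(Equivalently, a compound doubly diminished fifth: a doubly diminished fifth plus an octave.)

dd12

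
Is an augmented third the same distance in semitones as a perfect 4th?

Yes

Both span 5 semitones: an augmented third and a perfect fourth are the same chromatic distance.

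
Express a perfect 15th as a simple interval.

perfect octave

Subtracting seven from the interval number removes an octave: 15 − 7 = 8.
So a perfect fifteenth is an octave plus a perfect octave. The quality is unchanged.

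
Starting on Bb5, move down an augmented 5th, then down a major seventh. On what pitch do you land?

Down an augmented fifth from Bb5: Ebb5 (8 semitones down).
Ebb5 down a major seventh → Fbb4 (11 semitones).

Fbb4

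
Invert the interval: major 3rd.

Inverted interval numbers add to nine, so a third pairs with a sixth (3 + 6 = 9).
The quality also flips — major becomes minor — giving a minor sixth.

m6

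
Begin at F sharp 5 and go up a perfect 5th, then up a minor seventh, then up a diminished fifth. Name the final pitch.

F 7

Up a perfect fifth from F#5: C#6 (7 semitones up).
C#6 up a minor seventh → B6 (10 semitones).
A diminished fifth up from B6 is F7.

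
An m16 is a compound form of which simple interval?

minor second

Take out 2 octaves (14 from the number): 16 − 14 = 2.
Quality carries through unchanged, so the simple form is a minor second.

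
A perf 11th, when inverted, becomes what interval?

First reduce the compound perfect eleventh to its simple form, a perfect fourth.
The rule of nine gives the new number: 9 − 4 = 5, so a fourth becomes a fifth.
The quality also flips — perfect stays perfect — giving a perfect fifth.

perfect fifth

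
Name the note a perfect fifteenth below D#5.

D#3

For a fifteenth the letter name doesn't change: still D, two octaves down.
A perfect fifteenth spans 24 semitones, so from D#5 the target pitch is D#3.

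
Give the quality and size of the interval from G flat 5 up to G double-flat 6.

G to G is the same letter name, plus an octave — that makes it an octave of some quality.
A perfect octave would be 12 semitones; Gb5 to Gbb6 is 11, one semitone narrower, so the interval is diminished.

diminished 8th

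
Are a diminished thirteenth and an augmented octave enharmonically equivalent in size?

A diminished thirteenth spans 19 semitones; an augmented octave spans 13 semitones. They differ by 6.

No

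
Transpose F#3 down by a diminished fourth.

C##3

Four letter names down from F: C.
A diminished fourth spans 4 semitones, so from F#3 the target pitch is C##3.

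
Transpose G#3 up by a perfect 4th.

The fourth takes the letter from G up to C.
Moving 5 semitones up from G#3 (the size of a perfect fourth) reaches C#4.

C#4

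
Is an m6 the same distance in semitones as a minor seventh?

No

A minor sixth is 8 semitones but a minor seventh is 10 semitones — different sizes.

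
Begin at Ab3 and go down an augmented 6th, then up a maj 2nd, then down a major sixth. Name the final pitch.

An augmented sixth down from Ab3 is Cbb3.
A major second up from Cbb3 is Dbb3.
Down a major sixth from Dbb3: Fbb2 (9 semitones down).

Fbb2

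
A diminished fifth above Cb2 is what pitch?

The fifth takes the letter from C up to G.
A diminished fifth spans 6 semitones, so from Cb2 the target pitch is Gbb2.

Gbb2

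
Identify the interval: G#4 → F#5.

G to F spans seven letter names (G-A-B-C-D-E-F) — that makes it a seventh of some quality.
A major seventh would be 11 semitones, but G#4 to F#5 is 10 — one semitone narrower, making it a minor seventh.

m7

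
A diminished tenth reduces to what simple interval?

diminished third

Subtracting seven from the interval number removes an octave: 10 − 7 = 3.
Quality carries through unchanged, so the simple form is a diminished third.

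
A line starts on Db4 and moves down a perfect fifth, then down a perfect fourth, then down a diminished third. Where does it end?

Db4 down a perfect fifth → Gb3 (7 semitones).
Down a perfect fourth from Gb3: Db3 (5 semitones down).
Db3 down a diminished third → B2 (2 semitones).

B2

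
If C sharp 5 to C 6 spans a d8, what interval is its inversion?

Inverted interval numbers add to nine, so an octave pairs with a unison (8 + 1 = 9).
Quality inverts too: diminished becomes augmented. That makes the inversion an augmented unison.

augmented unison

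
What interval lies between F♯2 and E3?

F to E spans seven letter names (F-G-A-B-C-D-E), so the interval is some kind of seventh.
At 10 semitones, F#2→E3 falls one short of a major seventh: minor.

minor 7th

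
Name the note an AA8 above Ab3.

For an octave the letter name doesn't change: still A, an octave up.
A doubly augmented octave is 14 semitones; 14 semitones up from Ab3 gives A#4.

A#4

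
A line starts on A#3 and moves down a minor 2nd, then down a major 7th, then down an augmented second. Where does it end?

Down a minor second from A#3: G##3 (1 semitone down).
G##3 down a major seventh → A#2 (11 semitones).
A#2 down an augmented second → G2 (3 semitones).

G2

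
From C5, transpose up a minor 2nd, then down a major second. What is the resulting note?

Cb5

A minor second up from C5 is Db5.
A major second down from Db5 is Cb5.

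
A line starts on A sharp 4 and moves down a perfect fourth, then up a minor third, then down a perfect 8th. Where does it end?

A perfect fourth down from A#4 is E#4.
A minor third up from E#4 is G#4.
A perfect octave down from G#4 is G#3.

G sharp 3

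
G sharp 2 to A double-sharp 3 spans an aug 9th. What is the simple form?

Subtracting seven from the interval number removes an octave: 9 − 7 = 2.
Quality carries through unchanged, so the simple form is an augmented second.

augmented 2nd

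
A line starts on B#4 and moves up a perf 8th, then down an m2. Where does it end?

A##5

B#4 up a perfect octave → B#5 (12 semitones).
A minor second down from B#5 is A##5.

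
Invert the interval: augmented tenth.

First reduce the compound augmented tenth to its simple form, an augmented third.
Interval numbers invert to sum to nine: 3 + 6 = 9, so a third inverts to a sixth.
And augmented becomes diminished under inversion, so we get a diminished sixth.

diminished sixth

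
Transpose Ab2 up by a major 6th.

Six letter names up from A: F.
A major sixth spans 9 semitones, so from Ab2 the target pitch is F3.

F3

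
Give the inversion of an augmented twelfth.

diminished fourth

First reduce the compound augmented twelfth to its simple form, an augmented fifth.
Inverted interval numbers add to nine, so a fifth pairs with a fourth (5 + 4 = 9).
And augmented becomes diminished under inversion, so we get a diminished fourth.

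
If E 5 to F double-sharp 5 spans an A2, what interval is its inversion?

Interval numbers invert to sum to nine: 2 + 7 = 9, so a second inverts to a seventh.
And augmented becomes diminished under inversion, so we get a diminished seventh.

diminished seventh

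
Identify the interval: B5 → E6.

perfect 4th

B to E spans four letter names (B-C-D-E): a fourth.
The perfect fourth spans 5 semitones, and B5 to E6 is exactly 5 semitones — so this is a perfect fourth.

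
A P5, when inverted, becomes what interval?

The rule of nine gives the new number: 9 − 5 = 4, so a fifth becomes a fourth.
Quality inverts too: perfect stays perfect. That makes the inversion a perfect fourth.

perfect 4th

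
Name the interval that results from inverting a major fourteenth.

First reduce the compound major fourteenth to its simple form, a major seventh.
The rule of nine gives the new number: 9 − 7 = 2, so a seventh becomes a second.
And major becomes minor under inversion, so we get a minor second.

minor 2nd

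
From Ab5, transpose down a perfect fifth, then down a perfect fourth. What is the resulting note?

A perfect fifth down from Ab5 is Db5.
Db5 down a perfect fourth → Ab4 (5 semitones).

Ab4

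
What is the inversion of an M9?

minor 7th

First reduce the compound major ninth to its simple form, a major second.
The rule of nine gives the new number: 9 − 2 = 7, so a second becomes a seventh.
And major becomes minor under inversion, so we get a minor seventh.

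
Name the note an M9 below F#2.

E1

Two letters down from F (plus an octave) reaches E.
A major ninth spans 14 semitones, so from F#2 the target pitch is E1.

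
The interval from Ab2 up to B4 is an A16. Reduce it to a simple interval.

Each octave removed subtracts seven from the number: 16 − 14 = 2.
That makes an augmented sixteenth a compound augmented second — 2 octaves plus an augmented second.

augmented second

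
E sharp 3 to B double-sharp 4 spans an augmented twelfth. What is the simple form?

augmented fifth

Subtracting seven from the interval number removes an octave: 12 − 7 = 5.
Quality carries through unchanged, so the simple form is an augmented fifth.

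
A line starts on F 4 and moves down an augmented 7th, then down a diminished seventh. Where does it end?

Down an augmented seventh from F4: Gbb3 (12 semitones down).
Down a diminished seventh from Gbb3: Ab2 (9 semitones down).

A flat 2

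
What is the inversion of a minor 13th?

major third

First reduce the compound minor thirteenth to its simple form, a minor sixth.
The rule of nine gives the new number: 9 − 6 = 3, so a sixth becomes a third.
Quality inverts too: minor becomes major. That makes the inversion a major third.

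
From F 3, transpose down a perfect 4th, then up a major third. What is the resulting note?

Down a perfect fourth from F3: C3 (5 semitones down).
A major third up from C3 is E3.

E 3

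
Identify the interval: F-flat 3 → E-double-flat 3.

M2

Descending from Fb3 to Ebb3 is the same interval as ascending Ebb3 to Fb3.
E to F spans two letter names (E-F): a second.
The major second spans 2 semitones, and Ebb3 to Fb3 is exactly 2 semitones — so this is a major second.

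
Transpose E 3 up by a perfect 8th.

E 4

For an octave the letter name doesn't change: still E, an octave up.
A perfect octave is 12 semitones; 12 semitones up from E3 gives E4.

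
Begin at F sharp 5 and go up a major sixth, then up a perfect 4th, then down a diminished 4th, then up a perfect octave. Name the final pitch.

F#5 up a major sixth → D#6 (9 semitones).
Up a perfect fourth from D#6: G#6 (5 semitones up).
Down a diminished fourth from G#6: D##6 (4 semitones down).
A perfect octave up from D##6 is D##7.

D double-sharp 7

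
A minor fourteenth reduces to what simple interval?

minor seventh

Each octave removed subtracts seven from the number: 14 − 7 = 7.
That makes a minor fourteenth a compound minor seventh — an octave plus a minor seventh.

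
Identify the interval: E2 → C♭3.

diminished sixth

E to C spans six letter names (E-F-G-A-B-C) — that makes it a sixth of some quality.
E2 to Cb3 spans 7 semitones — two semitones narrower than the major sixth (9) — giving a diminished sixth.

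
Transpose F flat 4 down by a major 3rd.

The third takes the letter from F down to D.
Moving 4 semitones down from Fb4 (the size of a major third) reaches Dbb4.

D double-flat 4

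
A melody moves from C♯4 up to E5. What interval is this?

C to E spans three letter names (C-D-E), plus an octave, so the interval is some kind of tenth.
C#4 to E5 is 15 semitones, a half step short of the major tenth (16), so this is minor.
(Equivalently, a compound minor third: a minor third plus an octave.)

m10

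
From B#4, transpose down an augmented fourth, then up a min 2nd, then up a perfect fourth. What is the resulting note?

C5

B#4 down an augmented fourth → F#4 (6 semitones).
A minor second up from F#4 is G4.
G4 up a perfect fourth → C5 (5 semitones).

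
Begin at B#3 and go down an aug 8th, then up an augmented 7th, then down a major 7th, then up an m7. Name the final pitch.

A#3

An augmented octave down from B#3 is B2.
An augmented seventh up from B2 is A##3.
A major seventh down from A##3 is B#2.
B#2 up a minor seventh → A#3 (10 semitones).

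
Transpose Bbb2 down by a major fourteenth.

Counting seven letter names plus an octave down from B lands on C.
Moving 23 semitones down from Bbb2 (the size of a major fourteenth) reaches Cbb1.

Cbb1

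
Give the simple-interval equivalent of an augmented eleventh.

A4

Take out an octave (7 from the number): 11 − 7 = 4.
So an augmented eleventh is an octave plus an augmented fourth. The quality is unchanged.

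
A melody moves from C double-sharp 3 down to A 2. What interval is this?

Descending from C##3 to A2 is the same interval as ascending A2 to C##3.
A to C spans three letter names (A-B-C): a third.
A2 to C##3 spans 5 semitones — one semitone wider than the major third (4) — giving an augmented third.

augmented third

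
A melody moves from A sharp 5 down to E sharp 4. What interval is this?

perfect eleventh

Descending from A#5 to E#4 is the same interval as ascending E#4 to A#5.
E to A spans four letter names (E-F-G-A), plus an octave — that makes it an eleventh of some quality.
E#4 to A#5 is 17 semitones, matching the perfect eleventh exactly, so the quality is perfect.
(Equivalently, a compound perfect fourth: a perfect fourth plus an octave.)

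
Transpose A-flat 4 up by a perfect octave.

An octave keeps the letter name A, an octave up from A.
A perfect octave spans 12 semitones, so from Ab4 the target pitch is Ab5.

A-flat 5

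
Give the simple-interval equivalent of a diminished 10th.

Take out an octave (7 from the number): 10 − 7 = 3.
That makes a diminished tenth a compound diminished third — an octave plus a diminished third.

d3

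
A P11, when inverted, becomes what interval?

perfect 5th

First reduce the compound perfect eleventh to its simple form, a perfect fourth.
The rule of nine gives the new number: 9 − 4 = 5, so a fourth becomes a fifth.
Quality inverts too: perfect stays perfect. That makes the inversion a perfect fifth.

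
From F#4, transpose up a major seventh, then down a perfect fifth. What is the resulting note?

A#4

A major seventh up from F#4 is E#5.
A perfect fifth down from E#5 is A#4.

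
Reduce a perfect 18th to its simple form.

Subtracting seven from the interval number removes an octave: 18 − 14 = 4.
So a perfect eighteenth is 2 octaves plus a perfect fourth. The quality is unchanged.

perfect 4th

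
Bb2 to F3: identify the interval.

B to F spans five letter names (B-C-D-E-F): a fifth.
Bb2 to F3 is 7 semitones, matching the perfect fifth exactly, so the quality is perfect.

perfect fifth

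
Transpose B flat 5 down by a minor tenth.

G 4

The tenth's letter: B down three letter names plus an octave → G.
Moving 15 semitones down from Bb5 (the size of a minor tenth) reaches G4.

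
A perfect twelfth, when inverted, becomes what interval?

First reduce the compound perfect twelfth to its simple form, a perfect fifth.
The rule of nine gives the new number: 9 − 5 = 4, so a fifth becomes a fourth.
The quality also flips — perfect stays perfect — giving a perfect fourth.

P4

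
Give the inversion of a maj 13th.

First reduce the compound major thirteenth to its simple form, a major sixth.
Interval numbers invert to sum to nine: 6 + 3 = 9, so a sixth inverts to a third.
The quality also flips — major becomes minor — giving a minor third.

minor 3rd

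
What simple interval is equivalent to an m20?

Each octave removed subtracts seven from the number: 20 − 14 = 6.
Quality carries through unchanged, so the simple form is a minor sixth.

minor 6th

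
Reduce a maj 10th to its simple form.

Each octave removed subtracts seven from the number: 10 − 7 = 3.
Quality carries through unchanged, so the simple form is a major third.

major third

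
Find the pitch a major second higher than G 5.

A 5

Counting two letter names up from G lands on A.
A major second is 2 semitones; 2 semitones up from G5 gives A5.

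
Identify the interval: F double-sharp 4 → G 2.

A14

Descending from F##4 to G2 is the same interval as ascending G2 to F##4.
G to F spans seven letter names (G-A-B-C-D-E-F), plus an octave: a fourteenth.
The major fourteenth is 23 semitones; here we have 24, one semitone wider: augmented.
(Equivalently, a compound augmented seventh: an augmented seventh plus an octave.)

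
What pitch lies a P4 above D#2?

G#2

The fourth takes the letter from D up to G.
A perfect fourth is 5 semitones; 5 semitones up from D#2 gives G#2.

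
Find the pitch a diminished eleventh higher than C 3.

F-flat 4

Four letters up from C (plus an octave) reaches F.
A diminished eleventh is 16 semitones; 16 semitones up from C3 gives Fb4.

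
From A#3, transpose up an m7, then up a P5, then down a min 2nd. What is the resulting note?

C##5

A#3 up a minor seventh → G#4 (10 semitones).
A perfect fifth up from G#4 is D#5.
Down a minor second from D#5: C##5 (1 semitone down).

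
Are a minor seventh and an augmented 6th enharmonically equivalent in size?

Both span 10 semitones: a minor seventh and an augmented sixth are the same chromatic distance.

Yes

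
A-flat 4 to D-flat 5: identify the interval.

A to D spans four letter names (A-B-C-D) — that makes it a fourth of some quality.
Ab4 to Db5 is 5 semitones, matching the perfect fourth exactly, so the quality is perfect.

P4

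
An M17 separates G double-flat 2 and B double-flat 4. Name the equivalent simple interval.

major 3rd

Subtracting seven from the interval number removes an octave: 17 − 14 = 3.
That makes a major seventeenth a compound major third — 2 octaves plus a major third.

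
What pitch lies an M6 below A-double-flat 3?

The sixth takes the letter from A down to C.
A major sixth is 9 semitones; 9 semitones down from Abb3 gives Cbb3.

C-double-flat 3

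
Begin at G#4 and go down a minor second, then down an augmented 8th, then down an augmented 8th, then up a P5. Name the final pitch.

G#4 down a minor second → F##4 (1 semitone).
F##4 down an augmented octave → F#3 (13 semitones).
F#3 down an augmented octave → F2 (13 semitones).
A perfect fifth up from F2 is C3.

C3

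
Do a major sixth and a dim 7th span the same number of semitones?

Yes

Both span 9 semitones: a major sixth and a diminished seventh are the same chromatic distance.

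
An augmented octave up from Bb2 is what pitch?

An octave keeps the letter name B, an octave up from B.
An augmented octave spans 13 semitones, so from Bb2 the target pitch is B3.

B3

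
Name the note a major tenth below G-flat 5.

The tenth's letter: G down three letter names plus an octave → E.
A major tenth is 16 semitones; 16 semitones down from Gb5 gives Ebb4.

E-double-flat 4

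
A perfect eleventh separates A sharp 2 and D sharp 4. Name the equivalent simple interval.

perfect 4th

Take out an octave (7 from the number): 11 − 7 = 4.
That makes a perfect eleventh a compound perfect fourth — an octave plus a perfect fourth.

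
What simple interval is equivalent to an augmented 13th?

Each octave removed subtracts seven from the number: 13 − 7 = 6.
That makes an augmented thirteenth a compound augmented sixth — an octave plus an augmented sixth.

augmented 6th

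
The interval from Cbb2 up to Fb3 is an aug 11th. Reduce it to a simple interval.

augmented 4th

Take out an octave (7 from the number): 11 − 7 = 4.
That makes an augmented eleventh a compound augmented fourth — an octave plus an augmented fourth.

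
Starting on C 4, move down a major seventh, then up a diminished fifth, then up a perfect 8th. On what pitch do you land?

A double-flat 4

C4 down a major seventh → Db3 (11 semitones).
A diminished fifth up from Db3 is Abb3.
A perfect octave up from Abb3 is Abb4.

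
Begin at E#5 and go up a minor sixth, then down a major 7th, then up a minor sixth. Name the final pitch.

Bb5

A minor sixth up from E#5 is C#6.
C#6 down a major seventh → D5 (11 semitones).
Up a minor sixth from D5: Bb5 (8 semitones up).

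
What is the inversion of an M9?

m7

First reduce the compound major ninth to its simple form, a major second.
Inverted interval numbers add to nine, so a second pairs with a seventh (2 + 7 = 9).
And major becomes minor under inversion, so we get a minor seventh.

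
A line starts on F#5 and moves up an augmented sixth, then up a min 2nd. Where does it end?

E#6

Up an augmented sixth from F#5: D##6 (10 semitones up).
Up a minor second from D##6: E#6 (1 semitone up).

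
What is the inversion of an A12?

diminished fourth

First reduce the compound augmented twelfth to its simple form, an augmented fifth.
The rule of nine gives the new number: 9 − 5 = 4, so a fifth becomes a fourth.
And augmented becomes diminished under inversion, so we get a diminished fourth.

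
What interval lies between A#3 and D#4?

A to D spans four letter names (A-B-C-D): a fourth.
Counting semitones, A#3→D#4 is 5, which is the perfect fourth.

perfect 4th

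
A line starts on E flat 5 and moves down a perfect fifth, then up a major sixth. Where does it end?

A perfect fifth down from Eb5 is Ab4.
Up a major sixth from Ab4: F5 (9 semitones up).

F 5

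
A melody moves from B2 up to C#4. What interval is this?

M9

B to C spans two letter names (B-C), plus an octave: a ninth.
The major ninth spans 14 semitones, and B2 to C#4 is exactly 14 semitones — so this is a major ninth.
(Equivalently, a compound major second: a major second plus an octave.)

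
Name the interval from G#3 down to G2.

augmented octave

Descending from G#3 to G2 is the same interval as ascending G2 to G#3.
G to G is the same letter name, plus an octave — that makes it an octave of some quality.
A perfect octave would be 12 semitones; G2 to G#3 is 13, one semitone wider, so the interval is augmented.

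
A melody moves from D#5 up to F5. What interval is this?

D to F spans three letter names (D-E-F): a third.
The major third is 4 semitones; here we have 2, two semitones narrower: diminished.

diminished third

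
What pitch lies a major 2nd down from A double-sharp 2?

Counting two letter names down from A lands on G.
A major second spans 2 semitones, so from A##2 the target pitch is G##2.

G double-sharp 2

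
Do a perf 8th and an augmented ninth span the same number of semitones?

No

A perfect octave spans 12 semitones; an augmented ninth spans 15 semitones. They differ by 3.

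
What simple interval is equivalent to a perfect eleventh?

P4

Each octave removed subtracts seven from the number: 11 − 7 = 4.
Quality carries through unchanged, so the simple form is a perfect fourth.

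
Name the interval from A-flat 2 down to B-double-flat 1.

major 7th

Descending from Ab2 to Bbb1 is the same interval as ascending Bbb1 to Ab2.
B to A spans seven letter names (B-C-D-E-F-G-A): a seventh.
Bbb1 to Ab2 is 11 semitones, matching the major seventh exactly, so the quality is major.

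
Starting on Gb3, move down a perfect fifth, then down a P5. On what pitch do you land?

A perfect fifth down from Gb3 is Cb3.
Cb3 down a perfect fifth → Fb2 (7 semitones).

Fb2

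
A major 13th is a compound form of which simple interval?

Each octave removed subtracts seven from the number: 13 − 7 = 6.
That makes a major thirteenth a compound major sixth — an octave plus a major sixth.

M6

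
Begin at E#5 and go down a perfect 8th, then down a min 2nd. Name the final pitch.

D##4

Down a perfect octave from E#5: E#4 (12 semitones down).
A minor second down from E#4 is D##4.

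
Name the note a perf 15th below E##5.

The letter stays E (same as the start), shifted two octaves down.
A perfect fifteenth spans 24 semitones, so from E##5 the target pitch is E##3.

E##3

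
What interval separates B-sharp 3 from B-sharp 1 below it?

perfect fifteenth

Descending from B#3 to B#1 is the same interval as ascending B#1 to B#3.
B to B is the same letter name, plus 2 octaves, so the interval is some kind of fifteenth.
Counting semitones, B#1→B#3 is 24, which is the perfect fifteenth.
(Equivalently, a compound perfect octave: a perfect octave plus an octave.)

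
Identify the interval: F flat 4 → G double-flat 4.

minor 2nd

F to G spans two letter names (F-G), so the interval is some kind of second.
At 1 semitone, Fb4→Gbb4 falls one short of a major second: minor.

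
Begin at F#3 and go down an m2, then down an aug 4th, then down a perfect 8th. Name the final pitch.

B1

Down a minor second from F#3: E#3 (1 semitone down).
E#3 down an augmented fourth → B2 (6 semitones).
Down a perfect octave from B2: B1 (12 semitones down).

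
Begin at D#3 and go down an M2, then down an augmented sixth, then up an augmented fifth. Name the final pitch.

B2

D#3 down a major second → C#3 (2 semitones).
An augmented sixth down from C#3 is Eb2.
Up an augmented fifth from Eb2: B2 (8 semitones up).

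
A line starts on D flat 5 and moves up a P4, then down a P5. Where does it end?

Db5 up a perfect fourth → Gb5 (5 semitones).
Down a perfect fifth from Gb5: Cb5 (7 semitones down).

C flat 5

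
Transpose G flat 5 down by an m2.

F 5

Two letter names down from G: F.
Moving 1 semitone down from Gb5 (the size of a minor second) reaches F5.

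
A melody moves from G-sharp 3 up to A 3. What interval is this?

G to A spans two letter names (G-A), so the interval is some kind of second.
A major second would be 2 semitones, but G#3 to A3 is 1 — one semitone narrower, making it a minor second.

minor second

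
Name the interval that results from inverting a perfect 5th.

perfect 4th

The rule of nine gives the new number: 9 − 5 = 4, so a fifth becomes a fourth.
And perfect stays perfect under inversion, so we get a perfect fourth.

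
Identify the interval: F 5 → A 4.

minor sixth

Descending from F5 to A4 is the same interval as ascending A4 to F5.
A to F spans six letter names (A-B-C-D-E-F) — that makes it a sixth of some quality.
At 8 semitones, A4→F5 falls one short of a major sixth: minor.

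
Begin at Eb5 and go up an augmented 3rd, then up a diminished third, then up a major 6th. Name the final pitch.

G6

An augmented third up from Eb5 is G#5.
Up a diminished third from G#5: Bb5 (2 semitones up).
A major sixth up from Bb5 is G6.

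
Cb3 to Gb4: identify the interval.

C to G spans five letter names (C-D-E-F-G), plus an octave, so the interval is some kind of twelfth.
Counting semitones, Cb3→Gb4 is 19, which is the perfect twelfth.
(Equivalently, a compound perfect fifth: a perfect fifth plus an octave.)

perfect twelfth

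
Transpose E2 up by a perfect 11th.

Counting four letter names plus an octave up from E lands on A.
Moving 17 semitones up from E2 (the size of a perfect eleventh) reaches A3.

A3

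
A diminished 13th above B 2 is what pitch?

G flat 4

The thirteenth's letter: B up six letter names plus an octave → G.
A diminished thirteenth is 19 semitones; 19 semitones up from B2 gives Gb4.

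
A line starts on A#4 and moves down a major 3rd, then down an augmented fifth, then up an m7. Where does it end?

Ab4

A#4 down a major third → F#4 (4 semitones).
An augmented fifth down from F#4 is Bb3.
A minor seventh up from Bb3 is Ab4.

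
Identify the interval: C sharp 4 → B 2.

Descending from C#4 to B2 is the same interval as ascending B2 to C#4.
B to C spans two letter names (B-C), plus an octave — that makes it a ninth of some quality.
Counting semitones, B2→C#4 is 14, which is the major ninth.
(Equivalently, a compound major second: a major second plus an octave.)

M9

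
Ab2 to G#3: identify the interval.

A7

A to G spans seven letter names (A-B-C-D-E-F-G) — that makes it a seventh of some quality.
Ab2 to G#3 spans 12 semitones — one semitone wider than the major seventh (11) — giving an augmented seventh.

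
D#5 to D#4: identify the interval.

perfect octave

Descending from D#5 to D#4 is the same interval as ascending D#4 to D#5.
D to D is the same letter name, plus an octave, so the interval is some kind of octave.
The perfect octave spans 12 semitones, and D#4 to D#5 is exactly 12 semitones — so this is a perfect octave.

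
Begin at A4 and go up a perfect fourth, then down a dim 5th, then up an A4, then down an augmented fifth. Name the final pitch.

F#4

A4 up a perfect fourth → D5 (5 semitones).
A diminished fifth down from D5 is G#4.
An augmented fourth up from G#4 is C##5.
C##5 down an augmented fifth → F#4 (8 semitones).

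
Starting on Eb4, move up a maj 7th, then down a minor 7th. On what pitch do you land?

Up a major seventh from Eb4: D5 (11 semitones up).
Down a minor seventh from D5: E4 (10 semitones down).

E4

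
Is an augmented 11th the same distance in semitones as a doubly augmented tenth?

Yes

An augmented eleventh = 18 semitones = a doubly augmented tenth; enharmonically equal.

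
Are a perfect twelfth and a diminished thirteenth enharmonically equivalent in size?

Yes

Both span 19 semitones: a perfect twelfth and a diminished thirteenth are the same chromatic distance.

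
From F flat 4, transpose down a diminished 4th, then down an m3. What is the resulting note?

A 3

Fb4 down a diminished fourth → C4 (4 semitones).
Down a minor third from C4: A3 (3 semitones down).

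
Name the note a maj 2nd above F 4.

Counting two letter names up from F lands on G.
A major second is 2 semitones; 2 semitones up from F4 gives G4.

G 4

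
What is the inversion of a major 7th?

The rule of nine gives the new number: 9 − 7 = 2, so a seventh becomes a second.
The quality also flips — major becomes minor — giving a minor second.

minor 2nd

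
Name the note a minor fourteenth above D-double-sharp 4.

Seven letters up from D (plus an octave) reaches C.
Moving 22 semitones up from D##4 (the size of a minor fourteenth) reaches C##6.

C-double-sharp 6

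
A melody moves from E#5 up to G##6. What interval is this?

E to G spans three letter names (E-F-G), plus an octave, so the interval is some kind of tenth.
The major tenth spans 16 semitones, and E#5 to G##6 is exactly 16 semitones — so this is a major tenth.
(Equivalently, a compound major third: a major third plus an octave.)

major 10th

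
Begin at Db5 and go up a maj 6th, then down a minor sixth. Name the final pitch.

Up a major sixth from Db5: Bb5 (9 semitones up).
A minor sixth down from Bb5 is D5.

D5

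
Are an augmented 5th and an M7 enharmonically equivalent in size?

8 semitones (augmented fifth) vs 11 semitones (major seventh): not equal.

No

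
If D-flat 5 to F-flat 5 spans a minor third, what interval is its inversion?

major 6th

The rule of nine gives the new number: 9 − 3 = 6, so a third becomes a sixth.
And minor becomes major under inversion, so we get a major sixth.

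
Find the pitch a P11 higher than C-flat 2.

F-flat 3

Four letters up from C (plus an octave) reaches F.
A perfect eleventh spans 17 semitones, so from Cb2 the target pitch is Fb3.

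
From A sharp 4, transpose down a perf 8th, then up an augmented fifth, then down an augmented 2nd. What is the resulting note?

Down a perfect octave from A#4: A#3 (12 semitones down).
A#3 up an augmented fifth → E##4 (8 semitones).
An augmented second down from E##4 is D#4.

D sharp 4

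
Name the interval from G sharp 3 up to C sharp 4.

G to C spans four letter names (G-A-B-C), so the interval is some kind of fourth.
Counting semitones, G#3→C#4 is 5, which is the perfect fourth.

P4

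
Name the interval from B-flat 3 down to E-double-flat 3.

Descending from Bb3 to Ebb3 is the same interval as ascending Ebb3 to Bb3.
E to B spans five letter names (E-F-G-A-B), so the interval is some kind of fifth.
Ebb3 to Bb3 spans 8 semitones — one semitone wider than the perfect fifth (7) — giving an augmented fifth.

augmented fifth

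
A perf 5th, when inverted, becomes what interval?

Interval numbers invert to sum to nine: 5 + 4 = 9, so a fifth inverts to a fourth.
Quality inverts too: perfect stays perfect. That makes the inversion a perfect fourth.

perfect 4th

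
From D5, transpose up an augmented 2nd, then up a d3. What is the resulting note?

D5 up an augmented second → E#5 (3 semitones).
Up a diminished third from E#5: G5 (2 semitones up).

G5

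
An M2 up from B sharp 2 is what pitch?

The second takes the letter from B up to C.
A major second is 2 semitones; 2 semitones up from B#2 gives C##3.

C double-sharp 3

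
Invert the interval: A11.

diminished fifth

First reduce the compound augmented eleventh to its simple form, an augmented fourth.
The rule of nine gives the new number: 9 − 4 = 5, so a fourth becomes a fifth.
And augmented becomes diminished under inversion, so we get a diminished fifth.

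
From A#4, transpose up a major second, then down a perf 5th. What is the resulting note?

E#4

A major second up from A#4 is B#4.
A perfect fifth down from B#4 is E#4.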